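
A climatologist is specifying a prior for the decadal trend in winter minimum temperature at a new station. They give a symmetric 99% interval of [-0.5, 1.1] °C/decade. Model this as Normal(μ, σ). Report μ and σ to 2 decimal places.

A symmetric 99% interval runs μ ± z·σ with z = 2.576.
Half-width = 0.8, so σ = 0.8/2.576 = 0.31.
μ is the interval midpoint, 0.30.

μ = 0.30, σ = 0.31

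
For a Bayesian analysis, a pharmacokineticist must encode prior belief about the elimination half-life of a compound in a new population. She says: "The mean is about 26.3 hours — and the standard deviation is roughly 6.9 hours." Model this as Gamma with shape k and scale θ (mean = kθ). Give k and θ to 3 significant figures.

k ≈ 14.5, θ ≈ 1.81

For Gamma(k, scale θ): mean = kθ, variance = kθ², so CV = 1/√k.
CV = SD/mean = 6.9/26.3 = 0.2624, hence k = 1/CV² = 14.5.
Then θ = mean/k = 26.3/14.5 = 1.81.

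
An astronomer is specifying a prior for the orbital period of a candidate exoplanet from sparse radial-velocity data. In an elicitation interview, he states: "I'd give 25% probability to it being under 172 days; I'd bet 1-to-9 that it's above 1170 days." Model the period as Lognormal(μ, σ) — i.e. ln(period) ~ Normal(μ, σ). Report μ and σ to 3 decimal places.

μ ≈ 5.809, σ ≈ 0.980

If T ~ Lognormal(μ,σ) then ln T ~ Normal(μ,σ), so the p-quantile of ln T is μ + z_p·σ.
ln(172) = 5.147 and ln(1170) = 7.065; z_{0.25} = -0.6745, z_{0.9} = 1.282.
σ = (7.065 − 5.147)/(1.282 − (-0.6745)) = 0.980.
μ = 5.147 − (-0.6745)·0.980 = 5.809.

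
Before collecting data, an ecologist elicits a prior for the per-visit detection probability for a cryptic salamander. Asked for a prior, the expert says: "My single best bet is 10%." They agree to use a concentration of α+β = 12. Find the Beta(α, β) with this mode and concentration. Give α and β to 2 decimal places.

α = 2.00, β = 10.00

For α,β > 1 the Beta mode is (α−1)/(α+β−2). With α+β = 12, the mode is (α−1)/10.
Set (α−1)/10 = 0.1 → α = 1 + 0.1·10 = 2.00.
β = 12 − α = 10.00.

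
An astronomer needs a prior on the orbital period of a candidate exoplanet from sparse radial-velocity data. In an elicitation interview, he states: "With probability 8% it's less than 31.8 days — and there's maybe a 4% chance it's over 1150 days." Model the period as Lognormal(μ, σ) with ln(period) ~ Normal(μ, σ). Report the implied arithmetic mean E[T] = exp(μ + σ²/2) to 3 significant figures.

If T ~ Lognormal(μ,σ) then ln T ~ Normal(μ,σ), so the p-quantile of ln T is μ + z_p·σ.
ln(31.8) = 3.459 and ln(1150) = 7.048; z_{0.08} = -1.405, z_{0.96} = 1.751.
σ = (7.048 − 3.459)/(1.751 − (-1.405)) = 1.137.
μ = 3.459 − (-1.405)·1.137 = 5.057.
E[T] = exp(μ + σ²/2) = exp(5.057 + 0.6464) = 300 days.

E[T] ≈ 300 days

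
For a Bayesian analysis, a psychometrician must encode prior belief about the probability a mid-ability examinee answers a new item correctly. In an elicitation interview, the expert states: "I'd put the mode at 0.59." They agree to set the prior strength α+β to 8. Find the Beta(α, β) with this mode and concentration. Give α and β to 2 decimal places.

For α,β > 1 the Beta mode is (α−1)/(α+β−2). With α+β = 8, the mode is (α−1)/6.
Set (α−1)/6 = 0.59 → α = 1 + 0.59·6 = 4.54.
β = 8 − α = 3.46.

α = 4.54, β = 3.46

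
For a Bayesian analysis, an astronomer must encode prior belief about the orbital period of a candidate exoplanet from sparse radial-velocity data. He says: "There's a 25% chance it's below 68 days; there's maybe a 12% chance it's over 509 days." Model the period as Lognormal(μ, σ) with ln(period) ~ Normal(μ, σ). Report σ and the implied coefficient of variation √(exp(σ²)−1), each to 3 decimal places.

If T ~ Lognormal(μ,σ) then ln T ~ Normal(μ,σ), so the p-quantile of ln T is μ + z_p·σ.
ln(68) = 4.22 and ln(509) = 6.232; z_{0.25} = -0.6745, z_{0.88} = 1.175.
σ = (6.232 − 4.22)/(1.175 − (-0.6745)) = 1.088.
μ = 4.22 − (-0.6745)·1.088 = 4.954.
CV = √(exp(σ²)−1) = √(exp(1.1846)−1) = 1.506.

σ ≈ 1.088, CV ≈ 1.506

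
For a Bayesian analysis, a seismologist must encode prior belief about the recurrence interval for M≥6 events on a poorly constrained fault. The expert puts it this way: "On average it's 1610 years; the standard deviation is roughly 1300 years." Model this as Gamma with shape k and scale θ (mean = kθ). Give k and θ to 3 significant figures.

k ≈ 1.53, θ ≈ 1050

For Gamma(k, scale θ): mean = kθ, variance = kθ², so CV = 1/√k.
CV = SD/mean = 1300/1610 = 0.8075, hence k = 1/CV² = 1.53.
Then θ = mean/k = 1610/1.53 = 1050.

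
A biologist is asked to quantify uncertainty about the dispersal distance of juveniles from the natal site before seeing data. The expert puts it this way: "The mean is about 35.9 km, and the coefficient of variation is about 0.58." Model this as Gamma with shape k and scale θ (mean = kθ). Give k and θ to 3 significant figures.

For Gamma(k, scale θ): mean = kθ, variance = kθ², so CV = 1/√k.
CV = 0.58, hence k = 1/CV² = 2.97.
Then θ = mean/k = 35.9/2.97 = 12.1.

k ≈ 2.97, θ ≈ 12.1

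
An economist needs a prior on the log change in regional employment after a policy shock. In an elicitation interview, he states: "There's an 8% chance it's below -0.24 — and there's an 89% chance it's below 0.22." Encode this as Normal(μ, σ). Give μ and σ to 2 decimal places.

μ = 0.01, σ = 0.17

The p-quantile of Normal(μ,σ) is μ + z_p·σ, with z_{0.08} = -1.405 and z_{0.89} = 1.227.
Eliminate σ: μ = (z₂·x₁ − z₁·x₂)/(z₂ − z₁) = (1.227·-0.24 − (-1.405)·0.22)/2.632 = 0.01.
Then σ = (x₂ − x₁)/(z₂ − z₁) = (0.22 − -0.24)/2.632 = 0.17.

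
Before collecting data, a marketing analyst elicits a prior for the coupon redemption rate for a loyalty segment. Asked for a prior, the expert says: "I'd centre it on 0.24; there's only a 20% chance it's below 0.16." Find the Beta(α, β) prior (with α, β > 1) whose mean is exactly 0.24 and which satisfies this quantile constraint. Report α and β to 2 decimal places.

α ≈ 5.03, β ≈ 15.92

With mean 0.24 fixed, write α = 0.24s, β = 0.76s where s = α+β.
Need P(θ < 0.16) = 0.2 under Beta(0.24s, 0.76s). Normal approximation: (q−m)/√(m(1−m)/s) ≈ z_{0.2} = -0.842, so s ≈ 0.24·0.76·(-0.842)²/(0.16−0.24)² = 20.2.
At s = 20.2: P(θ<0.16) ≈ 0.205. Adjusting to match 0.2 gives s ≈ 20.95.
So α = 0.24·20.95 ≈ 5.03, β = 0.76·20.95 ≈ 15.92.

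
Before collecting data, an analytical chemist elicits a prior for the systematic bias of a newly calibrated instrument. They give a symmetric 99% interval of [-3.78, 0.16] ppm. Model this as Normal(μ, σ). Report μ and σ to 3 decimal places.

A symmetric 99% interval runs μ ± z·σ with z = 2.576.
Half-width = 1.97, so σ = 1.97/2.576 = 0.765.
μ is the interval midpoint, -1.810.

μ = -1.810, σ = 0.765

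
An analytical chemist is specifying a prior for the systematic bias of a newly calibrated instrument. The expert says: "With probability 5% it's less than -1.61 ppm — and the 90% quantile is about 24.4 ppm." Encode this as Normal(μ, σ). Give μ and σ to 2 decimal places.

μ = 13.01, σ = 8.89

The p-quantile of Normal(μ,σ) is μ + z_p·σ, with z_{0.05} = -1.645 and z_{0.9} = 1.282.
Eliminate σ: μ = (z₂·x₁ − z₁·x₂)/(z₂ − z₁) = (1.282·-1.61 − (-1.645)·24.4)/2.926 = 13.01.
Then σ = (x₂ − x₁)/(z₂ − z₁) = (24.4 − -1.61)/2.926 = 8.89.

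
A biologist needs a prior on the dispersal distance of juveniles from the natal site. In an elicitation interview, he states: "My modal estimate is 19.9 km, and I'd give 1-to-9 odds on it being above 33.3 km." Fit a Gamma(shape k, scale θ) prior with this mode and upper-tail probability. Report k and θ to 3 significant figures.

Gamma(k,θ) with k>1 has mode (k−1)θ, so θ = 19.9/(k−1).
Need P(X < 33.3) = 0.9 with θ tied to k this way. Start at k = 2, θ = 19.9: P(X<33.3) ≈ 0.498.
Too low — raise k to concentrate. Iterating converges to k ≈ 8.13.
Then θ = 19.9/(8.13−1) ≈ 2.79.

k ≈ 8.13, θ ≈ 2.79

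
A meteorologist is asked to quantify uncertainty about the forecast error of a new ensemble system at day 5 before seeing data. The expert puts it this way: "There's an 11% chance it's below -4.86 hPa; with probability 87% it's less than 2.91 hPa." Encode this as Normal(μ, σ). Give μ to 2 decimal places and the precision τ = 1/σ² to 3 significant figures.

μ = -0.81, τ = 0.0917

For Normal(μ,σ), the p-quantile is μ + z_p·σ. Here z_{0.11} = -1.227, z_{0.87} = 1.126.
So -4.86 = μ − 1.227σ and 2.91 = μ + 1.126σ.
Subtracting: σ = (2.91 − -4.86)/(1.126 − (-1.227)) = 3.30.
Then μ = -4.86 − (-1.227)·3.30 = -0.81.
Precision τ = 1/σ² = 1/3.302² = 0.0917.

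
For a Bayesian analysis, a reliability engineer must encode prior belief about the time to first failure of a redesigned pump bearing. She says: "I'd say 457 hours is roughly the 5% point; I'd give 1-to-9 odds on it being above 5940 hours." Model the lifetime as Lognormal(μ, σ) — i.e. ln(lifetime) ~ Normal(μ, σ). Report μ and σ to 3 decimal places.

If T ~ Lognormal(μ,σ) then ln T ~ Normal(μ,σ), so the p-quantile of ln T is μ + z_p·σ.
ln(457) = 6.125 and ln(5940) = 8.689; z_{0.05} = -1.645, z_{0.9} = 1.282.
σ = (8.689 − 6.125)/(1.282 − (-1.645)) = 0.876.
μ = 6.125 − (-1.645)·0.876 = 7.566.

μ ≈ 7.566, σ ≈ 0.876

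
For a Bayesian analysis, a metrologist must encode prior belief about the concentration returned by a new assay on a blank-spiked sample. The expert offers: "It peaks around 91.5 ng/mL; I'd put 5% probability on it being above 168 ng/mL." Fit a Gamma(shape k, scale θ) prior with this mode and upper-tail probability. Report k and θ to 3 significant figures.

k ≈ 8.54, θ ≈ 12.1

Gamma(k,θ) with k>1 has mode (k−1)θ, so θ = 91.5/(k−1).
Need P(X < 168) = 0.95 with θ tied to k this way. Start at k = 2, θ = 91.5: P(X<168) ≈ 0.548.
Too low — raise k to concentrate. Iterating converges to k ≈ 8.54.
Then θ = 91.5/(8.54−1) ≈ 12.1.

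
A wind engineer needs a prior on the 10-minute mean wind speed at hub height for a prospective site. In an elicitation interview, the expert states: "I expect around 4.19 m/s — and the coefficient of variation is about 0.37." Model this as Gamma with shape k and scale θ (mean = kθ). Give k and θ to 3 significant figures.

For Gamma(k, scale θ): mean = kθ, variance = kθ², so CV = 1/√k.
CV = 0.37, hence k = 1/CV² = 7.3.
Then θ = mean/k = 4.19/7.3 = 0.574.

k ≈ 7.3, θ ≈ 0.574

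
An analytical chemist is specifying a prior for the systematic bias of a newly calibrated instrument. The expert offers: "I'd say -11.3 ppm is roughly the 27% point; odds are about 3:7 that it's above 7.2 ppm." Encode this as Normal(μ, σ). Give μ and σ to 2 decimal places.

μ = -1.33, σ = 16.27

The p-quantile of Normal(μ,σ) is μ + z_p·σ, with z_{0.27} = -0.6128 and z_{0.7} = 0.5244.
Eliminate σ: μ = (z₂·x₁ − z₁·x₂)/(z₂ − z₁) = (0.5244·-11.3 − (-0.6128)·7.2)/1.137 = -1.33.
Then σ = (x₂ − x₁)/(z₂ − z₁) = (7.2 − -11.3)/1.137 = 16.27.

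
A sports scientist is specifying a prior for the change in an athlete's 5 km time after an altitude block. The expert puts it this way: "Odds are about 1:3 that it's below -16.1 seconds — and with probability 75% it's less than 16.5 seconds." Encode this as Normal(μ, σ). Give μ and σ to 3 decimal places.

The p-quantile of Normal(μ,σ) is μ + z_p·σ, with z_{0.25} = -0.6745 and z_{0.75} = 0.6745.
Eliminate σ: μ = (z₂·x₁ − z₁·x₂)/(z₂ − z₁) = (0.6745·-16.1 − (-0.6745)·16.5)/1.349 = 0.200.
Then σ = (x₂ − x₁)/(z₂ − z₁) = (16.5 − -16.1)/1.349 = 24.166.

μ = 0.200, σ = 24.166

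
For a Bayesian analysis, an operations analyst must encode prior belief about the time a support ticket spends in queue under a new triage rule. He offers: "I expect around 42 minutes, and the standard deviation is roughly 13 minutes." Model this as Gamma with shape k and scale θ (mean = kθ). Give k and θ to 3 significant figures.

k ≈ 10.4, θ ≈ 4.02

For Gamma(k, scale θ): mean = kθ, variance = kθ², so CV = 1/√k.
CV = SD/mean = 13/42 = 0.3095, hence k = 1/CV² = 10.4.
Then θ = mean/k = 42/10.4 = 4.02.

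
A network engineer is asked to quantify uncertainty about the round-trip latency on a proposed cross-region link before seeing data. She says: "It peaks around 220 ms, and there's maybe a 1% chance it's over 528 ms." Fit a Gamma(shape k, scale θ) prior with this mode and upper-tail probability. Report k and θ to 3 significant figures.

Gamma(k,θ) with k>1 has mode (k−1)θ, so θ = 220/(k−1).
Need P(X < 528) = 0.99 with θ tied to k this way. Start at k = 2, θ = 220: P(X<528) ≈ 0.692.
Too low — raise k to concentrate. Iterating converges to k ≈ 7.18.
Then θ = 220/(7.18−1) ≈ 35.6.

k ≈ 7.18, θ ≈ 35.6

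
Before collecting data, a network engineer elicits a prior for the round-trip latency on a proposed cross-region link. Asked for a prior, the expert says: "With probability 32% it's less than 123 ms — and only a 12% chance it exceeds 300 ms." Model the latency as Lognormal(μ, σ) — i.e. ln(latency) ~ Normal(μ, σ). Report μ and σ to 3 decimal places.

If T ~ Lognormal(μ,σ) then ln T ~ Normal(μ,σ), so the p-quantile of ln T is μ + z_p·σ.
ln(123) = 4.812 and ln(300) = 5.704; z_{0.32} = -0.4677, z_{0.88} = 1.175.
σ = (5.704 − 4.812)/(1.175 − (-0.4677)) = 0.543.
μ = 4.812 − (-0.4677)·0.543 = 5.066.

μ ≈ 5.066, σ ≈ 0.543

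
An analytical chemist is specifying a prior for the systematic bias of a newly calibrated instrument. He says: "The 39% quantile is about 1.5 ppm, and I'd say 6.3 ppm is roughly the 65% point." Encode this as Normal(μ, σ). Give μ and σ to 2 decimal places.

The p-quantile of Normal(μ,σ) is μ + z_p·σ, with z_{0.39} = -0.2793 and z_{0.65} = 0.3853.
Eliminate σ: μ = (z₂·x₁ − z₁·x₂)/(z₂ − z₁) = (0.3853·1.5 − (-0.2793)·6.3)/0.6646 = 3.52.
Then σ = (x₂ − x₁)/(z₂ − z₁) = (6.3 − 1.5)/0.6646 = 7.22.

μ = 3.52, σ = 7.22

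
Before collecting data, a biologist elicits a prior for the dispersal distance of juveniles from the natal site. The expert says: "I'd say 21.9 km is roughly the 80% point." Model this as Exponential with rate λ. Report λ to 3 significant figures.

λ ≈ 0.0735

P(T < 21.9) = 1 − e^(−λ·21.9) = 0.8, so λ = −ln(1−0.8)/21.9 = −ln(0.2)/21.9 = 0.0735.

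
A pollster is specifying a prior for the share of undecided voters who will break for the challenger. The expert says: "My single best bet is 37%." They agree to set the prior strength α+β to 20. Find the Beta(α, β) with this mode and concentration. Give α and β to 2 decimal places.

For α,β > 1 the Beta mode is (α−1)/(α+β−2). With α+β = 20, the mode is (α−1)/18.
Set (α−1)/18 = 0.37 → α = 1 + 0.37·18 = 7.66.
β = 20 − α = 12.34.

α = 7.66, β = 12.34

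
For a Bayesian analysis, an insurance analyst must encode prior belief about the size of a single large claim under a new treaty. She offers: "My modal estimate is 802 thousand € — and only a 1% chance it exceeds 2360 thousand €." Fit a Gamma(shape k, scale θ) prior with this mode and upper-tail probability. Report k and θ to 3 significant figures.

k ≈ 4.88, θ ≈ 207

Gamma(k,θ) with k>1 has mode (k−1)θ, so θ = 802/(k−1).
Need P(X < 2360) = 0.99 with θ tied to k this way. Start at k = 2, θ = 802: P(X<2360) ≈ 0.792.
Too low — raise k to concentrate. Iterating converges to k ≈ 4.88.
Then θ = 802/(4.88−1) ≈ 207.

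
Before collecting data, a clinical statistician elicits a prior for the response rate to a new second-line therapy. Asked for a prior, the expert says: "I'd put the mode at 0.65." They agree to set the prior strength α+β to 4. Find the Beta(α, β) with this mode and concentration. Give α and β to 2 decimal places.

α = 2.30, β = 1.70

For α,β > 1 the Beta mode is (α−1)/(α+β−2). With α+β = 4, the mode is (α−1)/2.
Set (α−1)/2 = 0.65 → α = 1 + 0.65·2 = 2.30.
β = 4 − α = 1.70.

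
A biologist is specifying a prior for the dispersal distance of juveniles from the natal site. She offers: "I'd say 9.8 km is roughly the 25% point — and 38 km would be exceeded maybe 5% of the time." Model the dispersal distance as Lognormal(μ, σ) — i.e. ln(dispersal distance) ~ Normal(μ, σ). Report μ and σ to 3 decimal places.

If T ~ Lognormal(μ,σ) then ln T ~ Normal(μ,σ), so the p-quantile of ln T is μ + z_p·σ.
ln(9.8) = 2.282 and ln(38) = 3.638; z_{0.25} = -0.6745, z_{0.95} = 1.645.
σ = (3.638 − 2.282)/(1.645 − (-0.6745)) = 0.584.
μ = 2.282 − (-0.6745)·0.584 = 2.676.

μ ≈ 2.676, σ ≈ 0.584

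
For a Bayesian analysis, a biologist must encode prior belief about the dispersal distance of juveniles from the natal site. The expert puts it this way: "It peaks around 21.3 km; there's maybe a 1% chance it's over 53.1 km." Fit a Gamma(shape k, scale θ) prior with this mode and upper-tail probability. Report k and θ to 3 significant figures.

Gamma(k,θ) with k>1 has mode (k−1)θ, so θ = 21.3/(k−1).
Need P(X < 53.1) = 0.99 with θ tied to k this way. Start at k = 2, θ = 21.3: P(X<53.1) ≈ 0.711.
Too low — raise k to concentrate. Iterating converges to k ≈ 6.63.
Then θ = 21.3/(6.63−1) ≈ 3.78.

k ≈ 6.63, θ ≈ 3.78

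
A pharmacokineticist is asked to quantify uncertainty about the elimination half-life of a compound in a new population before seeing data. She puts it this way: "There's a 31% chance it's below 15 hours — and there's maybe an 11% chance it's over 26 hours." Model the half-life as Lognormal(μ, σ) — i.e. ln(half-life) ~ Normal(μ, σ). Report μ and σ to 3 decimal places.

μ ≈ 2.866, σ ≈ 0.319

If T ~ Lognormal(μ,σ) then ln T ~ Normal(μ,σ), so the p-quantile of ln T is μ + z_p·σ.
ln(15) = 2.708 and ln(26) = 3.258; z_{0.31} = -0.4959, z_{0.89} = 1.227.
σ = (3.258 − 2.708)/(1.227 − (-0.4959)) = 0.319.
μ = 2.708 − (-0.4959)·0.319 = 2.866.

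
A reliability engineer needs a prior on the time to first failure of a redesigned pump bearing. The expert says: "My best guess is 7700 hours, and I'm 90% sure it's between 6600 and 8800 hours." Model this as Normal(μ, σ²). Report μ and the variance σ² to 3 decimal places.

A symmetric 90% interval runs μ ± z·σ with z = 1.645.
Half-width = 1100, so σ = 1100/1.645 = 668.7525 and σ² = 447229.926.
μ is the stated best guess, 7700.000.

μ = 7700.000, σ² = 447229.926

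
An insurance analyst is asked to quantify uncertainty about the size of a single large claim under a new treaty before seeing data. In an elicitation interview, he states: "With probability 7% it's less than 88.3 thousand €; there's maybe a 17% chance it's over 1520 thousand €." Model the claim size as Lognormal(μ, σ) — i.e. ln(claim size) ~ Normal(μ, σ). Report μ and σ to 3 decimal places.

If T ~ Lognormal(μ,σ) then ln T ~ Normal(μ,σ), so the p-quantile of ln T is μ + z_p·σ.
ln(88.3) = 4.481 and ln(1520) = 7.326; z_{0.07} = -1.476, z_{0.83} = 0.9542.
σ = (7.326 − 4.481)/(0.9542 − (-1.476)) = 1.171.
μ = 4.481 − (-1.476)·1.171 = 6.209.

μ ≈ 6.209, σ ≈ 1.171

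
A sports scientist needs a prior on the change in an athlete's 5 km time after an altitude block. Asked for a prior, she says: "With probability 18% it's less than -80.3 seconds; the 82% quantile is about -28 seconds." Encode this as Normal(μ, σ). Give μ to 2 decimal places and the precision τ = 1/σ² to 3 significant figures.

For Normal(μ,σ), the p-quantile is μ + z_p·σ. Here z_{0.18} = -0.9154, z_{0.82} = 0.9154.
So -80.3 = μ − 0.9154σ and -28 = μ + 0.9154σ.
Subtracting: σ = (-28 − -80.3)/(0.9154 − (-0.9154)) = 28.57.
Then μ = -80.3 − (-0.9154)·28.57 = -54.15.
Precision τ = 1/σ² = 1/28.57² = 0.00123.

μ = -54.15, τ = 0.00123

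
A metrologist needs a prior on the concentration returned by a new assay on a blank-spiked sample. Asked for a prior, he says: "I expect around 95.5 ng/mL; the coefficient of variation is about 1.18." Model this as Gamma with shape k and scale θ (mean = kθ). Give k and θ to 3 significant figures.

k ≈ 0.718, θ ≈ 133

For Gamma(k, scale θ): mean = kθ, variance = kθ², so CV = 1/√k.
CV = 1.18, hence k = 1/CV² = 0.718.
Then θ = mean/k = 95.5/0.718 = 133.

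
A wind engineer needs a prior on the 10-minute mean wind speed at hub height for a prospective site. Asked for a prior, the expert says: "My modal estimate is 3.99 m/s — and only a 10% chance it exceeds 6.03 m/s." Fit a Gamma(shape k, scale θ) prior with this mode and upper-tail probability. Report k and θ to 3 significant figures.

Gamma(k,θ) with k>1 has mode (k−1)θ, so θ = 3.99/(k−1).
Need P(X < 6.03) = 0.9 with θ tied to k this way. Start at k = 2, θ = 3.99: P(X<6.03) ≈ 0.446.
Too low — raise k to concentrate. Iterating converges to k ≈ 11.9.
Then θ = 3.99/(11.9−1) ≈ 0.365.

k ≈ 11.9, θ ≈ 0.365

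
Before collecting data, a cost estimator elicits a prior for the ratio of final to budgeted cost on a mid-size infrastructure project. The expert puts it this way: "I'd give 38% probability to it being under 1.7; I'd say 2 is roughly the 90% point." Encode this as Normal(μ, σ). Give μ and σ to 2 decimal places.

μ = 1.76, σ = 0.19

The p-quantile of Normal(μ,σ) is μ + z_p·σ, with z_{0.38} = -0.3055 and z_{0.9} = 1.282.
Eliminate σ: μ = (z₂·x₁ − z₁·x₂)/(z₂ − z₁) = (1.282·1.7 − (-0.3055)·2)/1.587 = 1.76.
Then σ = (x₂ − x₁)/(z₂ − z₁) = (2 − 1.7)/1.587 = 0.19.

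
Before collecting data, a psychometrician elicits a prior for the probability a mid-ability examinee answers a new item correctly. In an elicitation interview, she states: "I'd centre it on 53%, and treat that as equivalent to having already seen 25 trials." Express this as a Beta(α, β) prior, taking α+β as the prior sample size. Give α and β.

α = 13.25, β = 11.75

Under the effective-sample-size interpretation, Beta(α, β) has prior mean α/(α+β) and prior sample size α+β.
So α+β = 25 and α/(α+β) = 0.53, giving α = 0.53·25 = 13.25 and β = 25 − 13.25 = 11.75.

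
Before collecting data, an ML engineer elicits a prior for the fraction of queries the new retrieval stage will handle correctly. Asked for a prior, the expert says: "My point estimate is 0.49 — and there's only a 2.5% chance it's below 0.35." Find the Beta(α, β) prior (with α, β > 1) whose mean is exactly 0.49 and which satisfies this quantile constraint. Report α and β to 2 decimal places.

α ≈ 23.15, β ≈ 24.10

With mean 0.49 fixed, write α = 0.49s, β = 0.51s where s = α+β.
Need P(θ < 0.35) = 0.025 under Beta(0.49s, 0.51s). Normal approximation: (q−m)/√(m(1−m)/s) ≈ z_{0.025} = -1.96, so s ≈ 0.49·0.51·(-1.96)²/(0.35−0.49)² = 49.0.
At s = 49.0: P(θ<0.35) ≈ 0.023. Adjusting to match 0.025 gives s ≈ 47.25.
So α = 0.49·47.25 ≈ 23.15, β = 0.51·47.25 ≈ 24.10.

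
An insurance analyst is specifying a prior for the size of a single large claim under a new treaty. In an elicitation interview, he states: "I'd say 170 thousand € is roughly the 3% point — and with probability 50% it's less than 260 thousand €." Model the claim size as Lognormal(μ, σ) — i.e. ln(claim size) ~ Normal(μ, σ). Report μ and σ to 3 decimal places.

If T ~ Lognormal(μ,σ) then ln T ~ Normal(μ,σ), so the p-quantile of ln T is μ + z_p·σ.
ln(170) = 5.136 and ln(260) = 5.561; z_{0.03} = -1.881, z_{0.5} = 0.
σ = (5.561 − 5.136)/(0 − (-1.881)) = 0.226.
μ = 5.136 − (-1.881)·0.226 = 5.561.

μ ≈ 5.561, σ ≈ 0.226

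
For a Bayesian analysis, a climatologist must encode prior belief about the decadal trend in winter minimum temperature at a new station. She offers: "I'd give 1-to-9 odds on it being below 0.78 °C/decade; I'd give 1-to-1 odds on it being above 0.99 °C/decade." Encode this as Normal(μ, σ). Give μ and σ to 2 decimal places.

For Normal(μ,σ), the p-quantile is μ + z_p·σ. Here z_{0.1} = -1.282, z_{0.5} = 0.
So 0.78 = μ − 1.282σ and 0.99 = μ + 0σ.
Subtracting: σ = (0.99 − 0.78)/(0 − (-1.282)) = 0.16.
Then μ = 0.78 − (-1.282)·0.16 = 0.99.

μ = 0.99, σ = 0.16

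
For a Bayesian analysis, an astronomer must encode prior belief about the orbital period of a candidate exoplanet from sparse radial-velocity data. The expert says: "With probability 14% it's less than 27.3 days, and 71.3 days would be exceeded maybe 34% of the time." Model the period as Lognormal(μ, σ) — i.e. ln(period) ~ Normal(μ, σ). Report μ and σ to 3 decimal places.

μ ≈ 4.002, σ ≈ 0.643

If T ~ Lognormal(μ,σ) then ln T ~ Normal(μ,σ), so the p-quantile of ln T is μ + z_p·σ.
ln(27.3) = 3.307 and ln(71.3) = 4.267; z_{0.14} = -1.08, z_{0.66} = 0.4125.
σ = (4.267 − 3.307)/(0.4125 − (-1.08)) = 0.643.
μ = 3.307 − (-1.08)·0.643 = 4.002.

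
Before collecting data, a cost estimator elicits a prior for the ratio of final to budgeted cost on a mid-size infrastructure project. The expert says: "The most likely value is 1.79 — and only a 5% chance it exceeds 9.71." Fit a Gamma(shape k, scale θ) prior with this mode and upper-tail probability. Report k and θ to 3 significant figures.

k ≈ 1.82, θ ≈ 2.18

Gamma(k,θ) with k>1 has mode (k−1)θ, so θ = 1.79/(k−1).
Need P(X < 9.71) = 0.95 with θ tied to k this way. Start at k = 2, θ = 1.79: P(X<9.71) ≈ 0.972.
Too high — lower k to spread out. Iterating converges to k ≈ 1.82.
Then θ = 1.79/(1.82−1) ≈ 2.18.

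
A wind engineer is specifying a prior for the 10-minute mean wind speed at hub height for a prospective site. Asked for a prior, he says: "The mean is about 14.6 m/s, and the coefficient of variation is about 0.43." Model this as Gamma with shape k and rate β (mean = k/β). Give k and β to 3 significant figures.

For Gamma(k, rate β): mean = k/β, variance = k/β², so CV = 1/√k.
CV = 0.43, hence k = 1/CV² = 5.41.
Then β = k/mean = 5.41/14.6 = 0.37.

k ≈ 5.41, β ≈ 0.37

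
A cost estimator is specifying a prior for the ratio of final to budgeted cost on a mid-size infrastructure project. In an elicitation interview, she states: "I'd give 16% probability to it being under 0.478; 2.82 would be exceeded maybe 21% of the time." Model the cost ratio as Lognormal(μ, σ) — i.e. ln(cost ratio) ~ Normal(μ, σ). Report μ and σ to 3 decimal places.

If T ~ Lognormal(μ,σ) then ln T ~ Normal(μ,σ), so the p-quantile of ln T is μ + z_p·σ.
ln(0.478) = -0.7381 and ln(2.82) = 1.037; z_{0.16} = -0.9945, z_{0.79} = 0.8064.
σ = (1.037 − -0.7381)/(0.8064 − (-0.9945)) = 0.986.
μ = -0.7381 − (-0.9945)·0.986 = 0.242.

μ ≈ 0.242, σ ≈ 0.986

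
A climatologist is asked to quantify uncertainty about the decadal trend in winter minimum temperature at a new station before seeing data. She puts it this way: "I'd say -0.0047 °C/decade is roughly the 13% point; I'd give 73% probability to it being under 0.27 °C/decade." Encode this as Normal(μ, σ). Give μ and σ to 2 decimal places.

For Normal(μ,σ), the p-quantile is μ + z_p·σ. Here z_{0.13} = -1.126, z_{0.73} = 0.6128.
So -0.0047 = μ − 1.126σ and 0.27 = μ + 0.6128σ.
Subtracting: σ = (0.27 − -0.0047)/(0.6128 − (-1.126)) = 0.16.
Then μ = -0.0047 − (-1.126)·0.16 = 0.17.

μ = 0.17, σ = 0.16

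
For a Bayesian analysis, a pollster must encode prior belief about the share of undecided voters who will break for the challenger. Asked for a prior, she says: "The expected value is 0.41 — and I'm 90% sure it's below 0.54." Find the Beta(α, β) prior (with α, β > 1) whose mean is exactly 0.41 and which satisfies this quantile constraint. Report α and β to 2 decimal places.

α ≈ 9.74, β ≈ 14.02

With mean 0.41 fixed, write α = 0.41s, β = 0.59s where s = α+β.
Need P(θ < 0.54) = 0.9 under Beta(0.41s, 0.59s). Normal approximation: (q−m)/√(m(1−m)/s) ≈ z_{0.9} = 1.28, so s ≈ 0.41·0.59·(1.28)²/(0.54−0.41)² = 23.5.
At s = 23.5: P(θ<0.54) ≈ 0.899. Adjusting to match 0.9 gives s ≈ 23.76.
So α = 0.41·23.76 ≈ 9.74, β = 0.59·23.76 ≈ 14.02.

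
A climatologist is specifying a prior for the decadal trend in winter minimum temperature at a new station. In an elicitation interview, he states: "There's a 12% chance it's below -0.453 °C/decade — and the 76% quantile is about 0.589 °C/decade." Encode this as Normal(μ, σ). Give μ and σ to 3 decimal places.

μ = 0.198, σ = 0.554

For Normal(μ,σ), the p-quantile is μ + z_p·σ. Here z_{0.12} = -1.175, z_{0.76} = 0.7063.
So -0.453 = μ − 1.175σ and 0.589 = μ + 0.7063σ.
Subtracting: σ = (0.589 − -0.453)/(0.7063 − (-1.175)) = 0.554.
Then μ = -0.453 − (-1.175)·0.554 = 0.198.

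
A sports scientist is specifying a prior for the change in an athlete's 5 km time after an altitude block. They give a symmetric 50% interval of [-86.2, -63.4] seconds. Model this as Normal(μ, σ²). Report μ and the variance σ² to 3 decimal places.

μ = -74.800, σ² = 285.666

A symmetric 50% interval runs μ ± z·σ with z = 0.6745.
Half-width = 11.4, so σ = 11.4/0.6745 = 16.9017 and σ² = 285.666.
μ is the interval midpoint, -74.800.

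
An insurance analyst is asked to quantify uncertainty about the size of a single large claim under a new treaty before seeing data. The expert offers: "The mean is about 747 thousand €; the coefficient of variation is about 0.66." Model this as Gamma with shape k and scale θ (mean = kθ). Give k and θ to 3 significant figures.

For Gamma(k, scale θ): mean = kθ, variance = kθ², so CV = 1/√k.
CV = 0.66, hence k = 1/CV² = 2.3.
Then θ = mean/k = 747/2.3 = 325.

k ≈ 2.3, θ ≈ 325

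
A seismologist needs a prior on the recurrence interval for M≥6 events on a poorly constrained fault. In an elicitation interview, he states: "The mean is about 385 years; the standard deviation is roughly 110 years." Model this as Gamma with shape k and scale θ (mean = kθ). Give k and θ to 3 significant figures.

k ≈ 12.2, θ ≈ 31.4

For Gamma(k, scale θ): mean = kθ, variance = kθ², so CV = 1/√k.
CV = SD/mean = 110/385 = 0.2857, hence k = 1/CV² = 12.2.
Then θ = mean/k = 385/12.2 = 31.4.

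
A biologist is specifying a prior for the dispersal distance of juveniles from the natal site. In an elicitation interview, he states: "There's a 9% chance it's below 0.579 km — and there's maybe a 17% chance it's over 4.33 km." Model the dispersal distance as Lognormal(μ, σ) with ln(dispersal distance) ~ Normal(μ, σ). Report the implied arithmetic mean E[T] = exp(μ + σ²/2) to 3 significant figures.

E[T] ≈ 2.75 km

If T ~ Lognormal(μ,σ) then ln T ~ Normal(μ,σ), so the p-quantile of ln T is μ + z_p·σ.
ln(0.579) = -0.5465 and ln(4.33) = 1.466; z_{0.09} = -1.341, z_{0.83} = 0.9542.
σ = (1.466 − -0.5465)/(0.9542 − (-1.341)) = 0.877.
μ = -0.5465 − (-1.341)·0.877 = 0.629.
E[T] = exp(μ + σ²/2) = exp(0.629 + 0.3843) = 2.75 km.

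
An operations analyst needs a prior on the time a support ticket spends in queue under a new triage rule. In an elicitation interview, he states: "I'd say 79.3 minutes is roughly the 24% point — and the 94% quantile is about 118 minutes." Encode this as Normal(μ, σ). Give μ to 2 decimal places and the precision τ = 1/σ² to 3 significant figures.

μ = 91.39, τ = 0.00341

The p-quantile of Normal(μ,σ) is μ + z_p·σ, with z_{0.24} = -0.7063 and z_{0.94} = 1.555.
Eliminate σ: μ = (z₂·x₁ − z₁·x₂)/(z₂ − z₁) = (1.555·79.3 − (-0.7063)·118)/2.261 = 91.39.
Then σ = (x₂ − x₁)/(z₂ − z₁) = (118 − 79.3)/2.261 = 17.12.
Precision τ = 1/σ² = 1/17.12² = 0.00341.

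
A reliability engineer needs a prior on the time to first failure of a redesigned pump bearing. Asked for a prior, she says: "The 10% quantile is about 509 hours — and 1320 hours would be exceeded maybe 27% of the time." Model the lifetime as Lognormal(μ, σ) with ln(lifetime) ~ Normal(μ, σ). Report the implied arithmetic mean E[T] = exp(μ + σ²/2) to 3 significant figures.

E[T] ≈ 1100 hours

If T ~ Lognormal(μ,σ) then ln T ~ Normal(μ,σ), so the p-quantile of ln T is μ + z_p·σ.
ln(509) = 6.232 and ln(1320) = 7.185; z_{0.1} = -1.282, z_{0.73} = 0.6128.
σ = (7.185 − 6.232)/(0.6128 − (-1.282)) = 0.503.
μ = 6.232 − (-1.282)·0.503 = 6.877.
E[T] = exp(μ + σ²/2) = exp(6.877 + 0.1265) = 1100 hours.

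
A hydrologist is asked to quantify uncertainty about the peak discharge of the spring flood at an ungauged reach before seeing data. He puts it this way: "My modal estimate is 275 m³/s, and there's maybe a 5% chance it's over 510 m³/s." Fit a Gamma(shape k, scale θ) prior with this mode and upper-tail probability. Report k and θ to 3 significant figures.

Gamma(k,θ) with k>1 has mode (k−1)θ, so θ = 275/(k−1).
Need P(X < 510) = 0.95 with θ tied to k this way. Start at k = 2, θ = 275: P(X<510) ≈ 0.553.
Too low — raise k to concentrate. Iterating converges to k ≈ 8.3.
Then θ = 275/(8.3−1) ≈ 37.7.

k ≈ 8.3, θ ≈ 37.7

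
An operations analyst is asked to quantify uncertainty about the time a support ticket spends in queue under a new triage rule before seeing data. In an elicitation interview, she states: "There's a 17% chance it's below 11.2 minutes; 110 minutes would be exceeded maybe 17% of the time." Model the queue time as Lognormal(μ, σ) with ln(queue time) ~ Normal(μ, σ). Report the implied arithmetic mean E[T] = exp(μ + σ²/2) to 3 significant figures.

E[T] ≈ 71.9 minutes

If T ~ Lognormal(μ,σ) then ln T ~ Normal(μ,σ), so the p-quantile of ln T is μ + z_p·σ.
ln(11.2) = 2.416 and ln(110) = 4.7; z_{0.17} = -0.9542, z_{0.83} = 0.9542.
σ = (4.7 − 2.416)/(0.9542 − (-0.9542)) = 1.197.
μ = 2.416 − (-0.9542)·1.197 = 3.558.
E[T] = exp(μ + σ²/2) = exp(3.558 + 0.7166) = 71.9 minutes.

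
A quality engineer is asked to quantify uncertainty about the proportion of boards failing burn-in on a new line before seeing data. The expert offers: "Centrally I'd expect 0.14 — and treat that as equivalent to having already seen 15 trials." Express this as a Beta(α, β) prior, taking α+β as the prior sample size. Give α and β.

Under the effective-sample-size interpretation, Beta(α, β) has prior mean α/(α+β) and prior sample size α+β.
So α+β = 15 and α/(α+β) = 0.14, giving α = 0.14·15 = 2.1 and β = 15 − 2.1 = 12.9.

α = 2.1, β = 12.9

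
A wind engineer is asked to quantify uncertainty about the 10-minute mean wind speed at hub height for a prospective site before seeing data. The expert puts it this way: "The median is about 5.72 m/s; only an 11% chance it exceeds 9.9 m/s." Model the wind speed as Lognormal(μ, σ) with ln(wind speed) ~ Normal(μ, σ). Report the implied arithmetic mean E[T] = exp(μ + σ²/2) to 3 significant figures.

E[T] ≈ 6.32 m/s

If T ~ Lognormal(μ,σ) then ln T ~ Normal(μ,σ), so the p-quantile of ln T is μ + z_p·σ.
ln(5.72) = 1.744 and ln(9.9) = 2.293; z_{0.5} = 0, z_{0.89} = 1.227.
σ = (2.293 − 1.744)/(1.227 − (0)) = 0.447.
μ = 1.744 − (0)·0.447 = 1.744.
E[T] = exp(μ + σ²/2) = exp(1.744 + 0.1000) = 6.32 m/s.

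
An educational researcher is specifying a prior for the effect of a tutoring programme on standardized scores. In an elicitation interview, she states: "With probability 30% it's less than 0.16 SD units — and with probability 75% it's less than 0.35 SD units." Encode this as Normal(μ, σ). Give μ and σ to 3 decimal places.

The p-quantile of Normal(μ,σ) is μ + z_p·σ, with z_{0.3} = -0.5244 and z_{0.75} = 0.6745.
Eliminate σ: μ = (z₂·x₁ − z₁·x₂)/(z₂ − z₁) = (0.6745·0.16 − (-0.5244)·0.35)/1.199 = 0.243.
Then σ = (x₂ − x₁)/(z₂ − z₁) = (0.35 − 0.16)/1.199 = 0.158.

μ = 0.243, σ = 0.158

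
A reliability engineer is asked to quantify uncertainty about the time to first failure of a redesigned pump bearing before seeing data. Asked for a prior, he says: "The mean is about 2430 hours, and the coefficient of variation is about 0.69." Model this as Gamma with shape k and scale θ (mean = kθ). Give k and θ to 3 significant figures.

k ≈ 2.1, θ ≈ 1160

For Gamma(k, scale θ): mean = kθ, variance = kθ², so CV = 1/√k.
CV = 0.69, hence k = 1/CV² = 2.1.
Then θ = mean/k = 2430/2.1 = 1160.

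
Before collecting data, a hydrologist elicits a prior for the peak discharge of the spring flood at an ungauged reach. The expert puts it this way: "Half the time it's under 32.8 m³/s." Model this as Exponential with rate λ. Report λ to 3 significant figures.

λ ≈ 0.0211

Exponential median = ln 2 / λ, so λ = ln 2 / 32.8 = 0.0211.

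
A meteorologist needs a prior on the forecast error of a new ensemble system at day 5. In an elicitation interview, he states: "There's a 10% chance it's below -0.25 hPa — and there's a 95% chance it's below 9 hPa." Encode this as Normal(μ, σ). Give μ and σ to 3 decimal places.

μ = 3.801, σ = 3.161

The p-quantile of Normal(μ,σ) is μ + z_p·σ, with z_{0.1} = -1.282 and z_{0.95} = 1.645.
Eliminate σ: μ = (z₂·x₁ − z₁·x₂)/(z₂ − z₁) = (1.645·-0.25 − (-1.282)·9)/2.926 = 3.801.
Then σ = (x₂ − x₁)/(z₂ − z₁) = (9 − -0.25)/2.926 = 3.161.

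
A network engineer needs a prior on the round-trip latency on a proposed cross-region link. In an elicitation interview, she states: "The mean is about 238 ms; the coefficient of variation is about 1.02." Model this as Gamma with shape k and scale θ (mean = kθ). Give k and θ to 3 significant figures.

k ≈ 0.961, θ ≈ 248

For Gamma(k, scale θ): mean = kθ, variance = kθ², so CV = 1/√k.
CV = 1.02, hence k = 1/CV² = 0.961.
Then θ = mean/k = 238/0.961 = 248.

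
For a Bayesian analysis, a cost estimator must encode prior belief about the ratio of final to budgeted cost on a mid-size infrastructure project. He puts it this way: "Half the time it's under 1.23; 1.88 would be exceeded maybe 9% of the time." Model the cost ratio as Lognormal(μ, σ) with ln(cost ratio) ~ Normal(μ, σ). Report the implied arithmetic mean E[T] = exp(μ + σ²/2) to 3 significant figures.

If T ~ Lognormal(μ,σ) then ln T ~ Normal(μ,σ), so the p-quantile of ln T is μ + z_p·σ.
ln(1.23) = 0.207 and ln(1.88) = 0.6313; z_{0.5} = 0, z_{0.91} = 1.341.
σ = (0.6313 − 0.207)/(1.341 − (0)) = 0.316.
μ = 0.207 − (0)·0.316 = 0.207.
E[T] = exp(μ + σ²/2) = exp(0.207 + 0.0501) = 1.29.

E[T] ≈ 1.29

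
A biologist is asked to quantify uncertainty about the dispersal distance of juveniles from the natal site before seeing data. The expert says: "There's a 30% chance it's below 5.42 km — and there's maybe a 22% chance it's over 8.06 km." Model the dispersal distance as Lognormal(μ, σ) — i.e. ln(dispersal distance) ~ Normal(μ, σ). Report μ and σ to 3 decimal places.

If T ~ Lognormal(μ,σ) then ln T ~ Normal(μ,σ), so the p-quantile of ln T is μ + z_p·σ.
ln(5.42) = 1.69 and ln(8.06) = 2.087; z_{0.3} = -0.5244, z_{0.78} = 0.7722.
σ = (2.087 − 1.69)/(0.7722 − (-0.5244)) = 0.306.
μ = 1.69 − (-0.5244)·0.306 = 1.851.

μ ≈ 1.851, σ ≈ 0.306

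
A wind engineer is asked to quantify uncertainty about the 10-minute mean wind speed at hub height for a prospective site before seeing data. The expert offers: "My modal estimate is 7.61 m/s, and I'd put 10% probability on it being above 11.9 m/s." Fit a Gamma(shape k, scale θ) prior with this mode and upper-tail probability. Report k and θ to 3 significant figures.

Gamma(k,θ) with k>1 has mode (k−1)θ, so θ = 7.61/(k−1).
Need P(X < 11.9) = 0.9 with θ tied to k this way. Start at k = 2, θ = 7.61: P(X<11.9) ≈ 0.463.
Too low — raise k to concentrate. Iterating converges to k ≈ 10.4.
Then θ = 7.61/(10.4−1) ≈ 0.812.

k ≈ 10.4, θ ≈ 0.812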